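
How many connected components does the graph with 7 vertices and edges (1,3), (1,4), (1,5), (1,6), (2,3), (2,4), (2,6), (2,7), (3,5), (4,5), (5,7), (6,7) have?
1 (components: {1, 2, 3, 4, 5, 6, 7})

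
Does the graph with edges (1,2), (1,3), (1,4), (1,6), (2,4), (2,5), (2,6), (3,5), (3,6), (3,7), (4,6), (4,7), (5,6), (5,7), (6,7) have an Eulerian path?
Yes — and in fact it has an Eulerian circuit (the graph is connected and all 7 vertices have even degree)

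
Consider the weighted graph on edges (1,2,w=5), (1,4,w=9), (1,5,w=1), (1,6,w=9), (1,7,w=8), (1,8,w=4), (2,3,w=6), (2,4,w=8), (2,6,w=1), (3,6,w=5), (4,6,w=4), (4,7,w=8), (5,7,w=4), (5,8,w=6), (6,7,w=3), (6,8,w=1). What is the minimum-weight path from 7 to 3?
8 (path: 7 -> 6 -> 3; weights 3 + 5 = 8)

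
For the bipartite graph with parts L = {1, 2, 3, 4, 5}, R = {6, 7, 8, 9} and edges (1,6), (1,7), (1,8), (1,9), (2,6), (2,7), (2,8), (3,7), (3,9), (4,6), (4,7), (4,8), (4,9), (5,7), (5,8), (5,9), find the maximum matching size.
4 (matching: (1,9), (2,8), (3,7), (4,6); upper bound min(|L|,|R|) = min(5,4) = 4)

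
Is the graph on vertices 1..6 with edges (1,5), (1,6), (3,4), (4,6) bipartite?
Yes. Partition: {1, 2, 4}, {3, 5, 6}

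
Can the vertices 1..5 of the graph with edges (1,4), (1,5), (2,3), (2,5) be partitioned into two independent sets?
Yes. Partition: {1, 2}, {3, 4, 5}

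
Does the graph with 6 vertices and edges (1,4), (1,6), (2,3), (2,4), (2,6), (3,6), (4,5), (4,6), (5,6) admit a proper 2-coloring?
No (odd cycle of length 3: 6 -> 1 -> 4 -> 6)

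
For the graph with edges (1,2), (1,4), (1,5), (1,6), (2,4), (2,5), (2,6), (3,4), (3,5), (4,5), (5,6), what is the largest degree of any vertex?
5 (attained at vertex 5)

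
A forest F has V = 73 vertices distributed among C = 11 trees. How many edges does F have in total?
62 (Each of the 11 component trees on V_i vertices has V_i - 1 edges; summing gives V - C = 73 - 11 = 62)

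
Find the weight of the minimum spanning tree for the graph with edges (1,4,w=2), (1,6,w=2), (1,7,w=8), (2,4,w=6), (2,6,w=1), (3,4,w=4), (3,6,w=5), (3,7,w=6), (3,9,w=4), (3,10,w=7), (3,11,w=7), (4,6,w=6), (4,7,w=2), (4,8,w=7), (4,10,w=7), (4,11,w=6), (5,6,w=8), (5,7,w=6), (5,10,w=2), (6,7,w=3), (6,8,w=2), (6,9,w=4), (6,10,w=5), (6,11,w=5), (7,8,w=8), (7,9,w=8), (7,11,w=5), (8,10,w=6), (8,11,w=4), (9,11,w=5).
28 (MST edges: (1,4,w=2), (1,6,w=2), (2,6,w=1), (3,4,w=4), (3,9,w=4), (4,7,w=2), (5,10,w=2), (6,8,w=2), (6,10,w=5), (8,11,w=4); sum of weights 2 + 2 + 1 + 4 + 4 + 2 + 2 + 2 + 5 + 4 = 28)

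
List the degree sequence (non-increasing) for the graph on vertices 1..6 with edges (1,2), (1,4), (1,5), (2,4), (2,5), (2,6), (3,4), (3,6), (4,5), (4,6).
[5, 4, 3, 3, 3, 2] (degrees: deg(1)=3, deg(2)=4, deg(3)=2, deg(4)=5, deg(5)=3, deg(6)=3)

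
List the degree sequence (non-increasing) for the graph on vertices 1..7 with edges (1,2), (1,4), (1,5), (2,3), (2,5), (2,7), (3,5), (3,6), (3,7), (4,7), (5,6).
[4, 4, 4, 3, 3, 2, 2] (degrees: deg(1)=3, deg(2)=4, deg(3)=4, deg(4)=2, deg(5)=4, deg(6)=2, deg(7)=3)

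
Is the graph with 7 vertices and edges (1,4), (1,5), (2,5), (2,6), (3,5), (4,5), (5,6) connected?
No, it has 2 components: {1, 2, 3, 4, 5, 6}, {7}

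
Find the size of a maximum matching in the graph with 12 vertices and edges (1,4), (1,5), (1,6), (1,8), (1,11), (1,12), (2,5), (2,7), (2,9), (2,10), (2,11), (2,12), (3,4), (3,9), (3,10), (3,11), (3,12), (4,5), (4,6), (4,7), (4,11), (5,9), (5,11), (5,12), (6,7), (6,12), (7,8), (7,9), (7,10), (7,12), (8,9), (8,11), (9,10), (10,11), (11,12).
6 (matching: (1,11), (2,5), (3,12), (4,6), (7,10), (8,9); upper bound floor(n/2) = floor(12/2) = 6)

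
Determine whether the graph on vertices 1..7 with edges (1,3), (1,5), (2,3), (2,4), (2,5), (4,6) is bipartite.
Yes. Partition: {1, 2, 6, 7}, {3, 4, 5}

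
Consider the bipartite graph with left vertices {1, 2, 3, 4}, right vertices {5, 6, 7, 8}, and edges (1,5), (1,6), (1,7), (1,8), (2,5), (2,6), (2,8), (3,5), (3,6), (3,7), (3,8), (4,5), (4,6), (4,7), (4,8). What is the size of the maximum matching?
4 (matching: (1,8), (2,6), (3,7), (4,5); upper bound min(|L|,|R|) = min(4,4) = 4)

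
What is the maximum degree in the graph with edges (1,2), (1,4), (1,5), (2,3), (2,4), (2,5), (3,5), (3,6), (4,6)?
4 (attained at vertex 2)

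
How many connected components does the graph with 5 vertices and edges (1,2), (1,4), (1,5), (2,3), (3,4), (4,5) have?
1 (components: {1, 2, 3, 4, 5})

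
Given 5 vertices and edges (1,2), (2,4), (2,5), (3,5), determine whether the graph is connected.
Yes (BFS from 1 visits [1, 2, 4, 5, 3] — all 5 vertices reached)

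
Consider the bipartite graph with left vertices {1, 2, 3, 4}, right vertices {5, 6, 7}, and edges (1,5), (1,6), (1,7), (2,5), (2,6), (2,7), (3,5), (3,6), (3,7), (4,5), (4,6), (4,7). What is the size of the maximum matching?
3 (matching: (1,7), (2,6), (3,5); upper bound min(|L|,|R|) = min(4,3) = 3)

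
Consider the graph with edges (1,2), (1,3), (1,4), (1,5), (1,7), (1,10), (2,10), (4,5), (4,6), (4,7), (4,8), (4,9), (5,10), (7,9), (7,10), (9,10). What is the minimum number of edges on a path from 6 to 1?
2 (path: 6 -> 4 -> 1, 2 edges)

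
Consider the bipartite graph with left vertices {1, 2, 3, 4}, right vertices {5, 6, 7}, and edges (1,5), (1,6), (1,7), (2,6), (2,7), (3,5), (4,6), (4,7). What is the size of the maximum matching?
3 (matching: (1,7), (2,6), (3,5); upper bound min(|L|,|R|) = min(4,3) = 3)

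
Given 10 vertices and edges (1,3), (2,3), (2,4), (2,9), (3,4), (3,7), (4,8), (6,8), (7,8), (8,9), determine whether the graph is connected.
No, it has 3 components: {1, 2, 3, 4, 6, 7, 8, 9}, {5}, {10}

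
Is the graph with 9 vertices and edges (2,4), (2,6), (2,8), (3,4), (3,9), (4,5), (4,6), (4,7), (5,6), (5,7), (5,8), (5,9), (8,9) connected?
No, it has 2 components: {1}, {2, 3, 4, 5, 6, 7, 8, 9}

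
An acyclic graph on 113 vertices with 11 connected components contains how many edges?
102 (Each of the 11 component trees on V_i vertices has V_i - 1 edges; summing gives V - C = 113 - 11 = 102)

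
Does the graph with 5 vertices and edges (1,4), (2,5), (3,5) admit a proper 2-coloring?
Yes. Partition: {1, 2, 3}, {4, 5}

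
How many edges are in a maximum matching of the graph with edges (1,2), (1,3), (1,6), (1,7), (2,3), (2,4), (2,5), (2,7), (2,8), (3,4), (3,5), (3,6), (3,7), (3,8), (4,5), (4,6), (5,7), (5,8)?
4 (matching: (1,7), (2,8), (3,6), (4,5); upper bound floor(n/2) = floor(8/2) = 4)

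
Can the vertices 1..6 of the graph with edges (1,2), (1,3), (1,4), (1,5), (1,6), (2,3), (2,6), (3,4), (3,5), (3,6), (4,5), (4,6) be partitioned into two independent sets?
No (odd cycle of length 3: 5 -> 1 -> 3 -> 5)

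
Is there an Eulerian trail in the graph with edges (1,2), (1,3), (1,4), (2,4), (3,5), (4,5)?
Yes (the graph is connected and exactly 2 vertices have odd degree: {1, 4}; any Eulerian path must start and end at those)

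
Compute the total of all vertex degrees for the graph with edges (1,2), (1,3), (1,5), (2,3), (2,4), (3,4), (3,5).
14 (handshake: sum of degrees = 2|E| = 2 x 7 = 14)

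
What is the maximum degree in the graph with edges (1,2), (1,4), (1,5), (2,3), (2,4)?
3 (attained at vertices 1, 2)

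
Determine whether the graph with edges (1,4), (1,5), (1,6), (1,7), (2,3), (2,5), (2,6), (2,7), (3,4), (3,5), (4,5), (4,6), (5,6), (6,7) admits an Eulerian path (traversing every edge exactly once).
No (4 vertices have odd degree: {3, 5, 6, 7}; Eulerian path requires 0 or 2)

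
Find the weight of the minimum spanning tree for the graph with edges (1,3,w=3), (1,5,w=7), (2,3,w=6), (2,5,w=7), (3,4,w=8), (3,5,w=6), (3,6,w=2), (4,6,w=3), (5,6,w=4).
18 (MST edges: (1,3,w=3), (2,3,w=6), (3,6,w=2), (4,6,w=3), (5,6,w=4); sum of weights 3 + 6 + 2 + 3 + 4 = 18)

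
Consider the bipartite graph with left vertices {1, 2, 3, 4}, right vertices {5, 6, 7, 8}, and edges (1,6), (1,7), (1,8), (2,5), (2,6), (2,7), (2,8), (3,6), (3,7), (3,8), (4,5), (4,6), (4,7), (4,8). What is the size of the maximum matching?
4 (matching: (1,8), (2,7), (3,6), (4,5); upper bound min(|L|,|R|) = min(4,4) = 4)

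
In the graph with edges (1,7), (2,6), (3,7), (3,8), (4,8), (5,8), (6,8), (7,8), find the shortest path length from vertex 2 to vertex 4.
3 (path: 2 -> 6 -> 8 -> 4, 3 edges)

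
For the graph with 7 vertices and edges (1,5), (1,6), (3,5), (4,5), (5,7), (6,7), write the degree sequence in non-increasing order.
[4, 2, 2, 2, 1, 1, 0] (degrees: deg(1)=2, deg(2)=0, deg(3)=1, deg(4)=1, deg(5)=4, deg(6)=2, deg(7)=2)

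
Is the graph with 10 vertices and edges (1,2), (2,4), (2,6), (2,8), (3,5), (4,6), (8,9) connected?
No, it has 4 components: {1, 2, 4, 6, 8, 9}, {3, 5}, {7}, {10}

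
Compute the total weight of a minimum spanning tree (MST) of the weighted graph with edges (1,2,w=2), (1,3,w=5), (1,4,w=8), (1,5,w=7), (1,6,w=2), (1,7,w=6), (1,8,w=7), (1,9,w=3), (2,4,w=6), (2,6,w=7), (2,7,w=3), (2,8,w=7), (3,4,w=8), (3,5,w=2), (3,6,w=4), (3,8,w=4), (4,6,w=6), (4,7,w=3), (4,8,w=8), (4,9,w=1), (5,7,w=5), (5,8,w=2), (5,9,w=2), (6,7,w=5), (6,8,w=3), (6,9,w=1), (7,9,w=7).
15 (MST edges: (1,2,w=2), (1,6,w=2), (2,7,w=3), (3,5,w=2), (4,9,w=1), (5,8,w=2), (5,9,w=2), (6,9,w=1); sum of weights 2 + 2 + 3 + 2 + 1 + 2 + 2 + 1 = 15)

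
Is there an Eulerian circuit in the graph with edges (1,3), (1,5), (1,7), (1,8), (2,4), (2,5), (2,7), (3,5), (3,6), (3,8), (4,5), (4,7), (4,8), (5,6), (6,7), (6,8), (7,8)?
No (4 vertices have odd degree: {2, 5, 7, 8}; Eulerian circuit requires 0)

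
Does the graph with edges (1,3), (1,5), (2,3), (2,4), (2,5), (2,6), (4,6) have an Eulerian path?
Yes — and in fact it has an Eulerian circuit (the graph is connected and all 6 vertices have even degree)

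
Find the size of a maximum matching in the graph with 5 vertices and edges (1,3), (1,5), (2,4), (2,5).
2 (matching: (1,5), (2,4); upper bound floor(n/2) = floor(5/2) = 2)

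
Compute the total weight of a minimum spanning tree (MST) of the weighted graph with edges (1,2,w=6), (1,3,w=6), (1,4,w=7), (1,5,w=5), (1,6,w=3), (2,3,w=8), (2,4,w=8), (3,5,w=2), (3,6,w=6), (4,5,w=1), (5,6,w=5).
17 (MST edges: (1,2,w=6), (1,5,w=5), (1,6,w=3), (3,5,w=2), (4,5,w=1); sum of weights 6 + 5 + 3 + 2 + 1 = 17)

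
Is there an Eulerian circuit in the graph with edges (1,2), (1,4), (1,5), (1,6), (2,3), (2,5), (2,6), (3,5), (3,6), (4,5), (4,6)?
No (2 vertices have odd degree: {3, 4}; Eulerian circuit requires 0)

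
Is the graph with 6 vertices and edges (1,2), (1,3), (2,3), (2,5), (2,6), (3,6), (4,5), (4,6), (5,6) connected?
Yes (BFS from 1 visits [1, 2, 3, 5, 6, 4] — all 6 vertices reached)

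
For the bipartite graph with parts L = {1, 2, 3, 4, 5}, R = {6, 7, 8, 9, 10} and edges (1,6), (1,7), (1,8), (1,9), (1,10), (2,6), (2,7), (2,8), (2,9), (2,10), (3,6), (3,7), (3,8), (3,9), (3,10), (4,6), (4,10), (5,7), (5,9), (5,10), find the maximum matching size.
5 (matching: (1,10), (2,9), (3,8), (4,6), (5,7); upper bound min(|L|,|R|) = min(5,5) = 5)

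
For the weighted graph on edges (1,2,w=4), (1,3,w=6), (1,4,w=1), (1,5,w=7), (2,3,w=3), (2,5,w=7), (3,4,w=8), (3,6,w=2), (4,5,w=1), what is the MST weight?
11 (MST edges: (1,2,w=4), (1,4,w=1), (2,3,w=3), (3,6,w=2), (4,5,w=1); sum of weights 4 + 1 + 3 + 2 + 1 = 11)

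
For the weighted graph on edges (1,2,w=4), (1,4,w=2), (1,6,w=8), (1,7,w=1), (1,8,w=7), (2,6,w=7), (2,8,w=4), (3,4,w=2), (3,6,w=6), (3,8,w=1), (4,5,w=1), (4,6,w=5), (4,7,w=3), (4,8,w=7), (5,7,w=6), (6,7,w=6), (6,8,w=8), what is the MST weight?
16 (MST edges: (1,2,w=4), (1,4,w=2), (1,7,w=1), (3,4,w=2), (3,8,w=1), (4,5,w=1), (4,6,w=5); sum of weights 4 + 2 + 1 + 2 + 1 + 1 + 5 = 16)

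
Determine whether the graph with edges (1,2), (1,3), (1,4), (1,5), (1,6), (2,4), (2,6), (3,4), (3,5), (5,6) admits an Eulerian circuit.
No (6 vertices have odd degree: {1, 2, 3, 4, 5, 6}; Eulerian circuit requires 0)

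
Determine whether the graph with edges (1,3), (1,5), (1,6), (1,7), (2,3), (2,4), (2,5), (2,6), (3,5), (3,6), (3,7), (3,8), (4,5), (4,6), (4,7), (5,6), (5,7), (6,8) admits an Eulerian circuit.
Yes (the graph is connected and all 8 vertices have even degree)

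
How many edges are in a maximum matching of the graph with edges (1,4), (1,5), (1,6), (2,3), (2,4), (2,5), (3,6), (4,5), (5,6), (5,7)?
3 (matching: (1,6), (2,4), (5,7); upper bound floor(n/2) = floor(7/2) = 3)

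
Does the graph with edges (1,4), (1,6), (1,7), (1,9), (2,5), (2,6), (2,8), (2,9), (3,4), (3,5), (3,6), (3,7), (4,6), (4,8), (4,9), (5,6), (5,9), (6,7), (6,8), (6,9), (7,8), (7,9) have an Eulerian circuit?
No (2 vertices have odd degree: {4, 7}; Eulerian circuit requires 0)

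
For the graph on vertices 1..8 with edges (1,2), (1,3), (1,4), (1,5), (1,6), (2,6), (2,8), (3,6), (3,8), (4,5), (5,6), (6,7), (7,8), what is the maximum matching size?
4 (matching: (1,3), (2,8), (4,5), (6,7); upper bound floor(n/2) = floor(8/2) = 4)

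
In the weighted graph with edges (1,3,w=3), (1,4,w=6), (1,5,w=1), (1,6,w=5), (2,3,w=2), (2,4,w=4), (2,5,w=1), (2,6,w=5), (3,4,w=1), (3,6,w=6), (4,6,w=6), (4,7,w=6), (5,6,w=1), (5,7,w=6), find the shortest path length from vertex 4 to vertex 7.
6 (path: 4 -> 7; weights 6 = 6)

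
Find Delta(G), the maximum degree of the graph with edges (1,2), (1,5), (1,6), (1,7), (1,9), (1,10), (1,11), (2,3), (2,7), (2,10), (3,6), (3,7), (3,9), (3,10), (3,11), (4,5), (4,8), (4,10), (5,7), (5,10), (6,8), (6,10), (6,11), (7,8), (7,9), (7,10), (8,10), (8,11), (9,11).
8 (attained at vertex 10)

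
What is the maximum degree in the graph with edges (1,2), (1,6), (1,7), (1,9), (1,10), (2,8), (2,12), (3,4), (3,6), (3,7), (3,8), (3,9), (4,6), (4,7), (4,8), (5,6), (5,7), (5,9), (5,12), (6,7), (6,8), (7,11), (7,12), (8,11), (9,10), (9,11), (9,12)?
7 (attained at vertex 7)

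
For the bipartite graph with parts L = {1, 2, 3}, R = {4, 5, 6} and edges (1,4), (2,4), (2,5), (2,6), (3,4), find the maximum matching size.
2 (matching: (1,4), (2,6); upper bound min(|L|,|R|) = min(3,3) = 3)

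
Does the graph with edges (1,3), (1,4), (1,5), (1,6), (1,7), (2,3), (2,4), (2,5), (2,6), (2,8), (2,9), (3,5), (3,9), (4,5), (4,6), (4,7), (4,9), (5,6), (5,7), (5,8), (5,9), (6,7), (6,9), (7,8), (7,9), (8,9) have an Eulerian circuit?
No (2 vertices have odd degree: {1, 9}; Eulerian circuit requires 0)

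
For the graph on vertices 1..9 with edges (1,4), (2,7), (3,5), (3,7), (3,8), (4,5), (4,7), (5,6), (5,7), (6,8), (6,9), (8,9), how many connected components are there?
1 (components: {1, 2, 3, 4, 5, 6, 7, 8, 9})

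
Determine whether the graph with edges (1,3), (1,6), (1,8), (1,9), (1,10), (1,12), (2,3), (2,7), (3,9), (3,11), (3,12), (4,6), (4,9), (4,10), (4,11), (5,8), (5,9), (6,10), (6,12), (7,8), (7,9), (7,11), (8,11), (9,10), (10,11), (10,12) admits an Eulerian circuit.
No (2 vertices have odd degree: {3, 11}; Eulerian circuit requires 0)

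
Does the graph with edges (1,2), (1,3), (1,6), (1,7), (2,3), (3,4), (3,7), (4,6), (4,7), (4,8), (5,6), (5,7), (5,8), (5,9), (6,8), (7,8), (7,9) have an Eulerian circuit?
Yes (the graph is connected and all 9 vertices have even degree)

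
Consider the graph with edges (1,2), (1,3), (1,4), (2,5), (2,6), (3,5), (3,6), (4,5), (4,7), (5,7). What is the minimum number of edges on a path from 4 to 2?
2 (path: 4 -> 1 -> 2, 2 edges)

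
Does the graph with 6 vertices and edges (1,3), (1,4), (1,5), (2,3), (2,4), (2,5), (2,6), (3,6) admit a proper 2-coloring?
No (odd cycle of length 5: 2 -> 4 -> 1 -> 3 -> 6 -> 2)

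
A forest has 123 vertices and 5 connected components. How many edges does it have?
118 (Each of the 5 component trees on V_i vertices has V_i - 1 edges; summing gives V - C = 123 - 5 = 118)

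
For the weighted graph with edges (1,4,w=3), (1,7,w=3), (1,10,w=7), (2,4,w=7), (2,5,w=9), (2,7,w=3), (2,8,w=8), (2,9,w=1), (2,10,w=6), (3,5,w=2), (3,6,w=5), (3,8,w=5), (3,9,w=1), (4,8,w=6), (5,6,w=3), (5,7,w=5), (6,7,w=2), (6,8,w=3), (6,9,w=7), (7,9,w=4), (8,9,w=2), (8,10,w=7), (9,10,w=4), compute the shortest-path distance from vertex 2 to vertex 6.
5 (path: 2 -> 7 -> 6; weights 3 + 2 = 5)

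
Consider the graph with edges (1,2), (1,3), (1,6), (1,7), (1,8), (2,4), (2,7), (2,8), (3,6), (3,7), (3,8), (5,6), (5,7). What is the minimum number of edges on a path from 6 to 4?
3 (path: 6 -> 1 -> 2 -> 4, 3 edges)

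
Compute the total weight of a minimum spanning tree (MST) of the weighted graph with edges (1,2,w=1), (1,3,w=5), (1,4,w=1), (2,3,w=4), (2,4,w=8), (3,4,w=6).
6 (MST edges: (1,2,w=1), (1,4,w=1), (2,3,w=4); sum of weights 1 + 1 + 4 = 6)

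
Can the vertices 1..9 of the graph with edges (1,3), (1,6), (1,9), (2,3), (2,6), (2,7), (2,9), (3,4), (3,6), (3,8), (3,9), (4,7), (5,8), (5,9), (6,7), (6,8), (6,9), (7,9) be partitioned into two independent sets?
No (odd cycle of length 3: 9 -> 1 -> 3 -> 9)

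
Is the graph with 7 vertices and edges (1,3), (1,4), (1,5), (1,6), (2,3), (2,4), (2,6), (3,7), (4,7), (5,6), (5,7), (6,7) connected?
Yes (BFS from 1 visits [1, 3, 4, 5, 6, 2, 7] — all 7 vertices reached)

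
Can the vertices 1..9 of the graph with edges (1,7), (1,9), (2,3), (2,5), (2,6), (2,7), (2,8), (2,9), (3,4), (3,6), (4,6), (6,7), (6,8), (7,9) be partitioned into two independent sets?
No (odd cycle of length 3: 9 -> 1 -> 7 -> 9)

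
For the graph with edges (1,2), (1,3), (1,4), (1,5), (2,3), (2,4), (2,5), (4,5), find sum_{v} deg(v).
16 (handshake: sum of degrees = 2|E| = 2 x 8 = 16)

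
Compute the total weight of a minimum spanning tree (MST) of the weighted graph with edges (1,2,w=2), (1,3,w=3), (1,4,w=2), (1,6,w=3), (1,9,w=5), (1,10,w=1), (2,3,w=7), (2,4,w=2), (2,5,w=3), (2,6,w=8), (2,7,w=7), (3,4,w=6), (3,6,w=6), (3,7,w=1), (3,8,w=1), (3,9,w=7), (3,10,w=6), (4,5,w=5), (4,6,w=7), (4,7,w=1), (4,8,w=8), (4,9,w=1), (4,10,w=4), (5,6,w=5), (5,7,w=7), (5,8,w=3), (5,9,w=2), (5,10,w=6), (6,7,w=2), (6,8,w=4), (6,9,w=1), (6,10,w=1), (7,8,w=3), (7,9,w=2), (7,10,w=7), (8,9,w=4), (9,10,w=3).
11 (MST edges: (1,2,w=2), (1,10,w=1), (3,7,w=1), (3,8,w=1), (4,7,w=1), (4,9,w=1), (5,9,w=2), (6,9,w=1), (6,10,w=1); sum of weights 2 + 1 + 1 + 1 + 1 + 1 + 2 + 1 + 1 = 11)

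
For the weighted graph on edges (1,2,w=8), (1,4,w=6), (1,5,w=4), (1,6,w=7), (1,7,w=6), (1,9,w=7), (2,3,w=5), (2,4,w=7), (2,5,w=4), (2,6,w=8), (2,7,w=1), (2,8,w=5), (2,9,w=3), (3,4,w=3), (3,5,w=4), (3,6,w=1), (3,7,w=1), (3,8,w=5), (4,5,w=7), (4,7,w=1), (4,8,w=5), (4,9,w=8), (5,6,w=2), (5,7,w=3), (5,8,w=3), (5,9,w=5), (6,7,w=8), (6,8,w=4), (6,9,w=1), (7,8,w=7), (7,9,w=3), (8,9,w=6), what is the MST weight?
14 (MST edges: (1,5,w=4), (2,7,w=1), (3,6,w=1), (3,7,w=1), (4,7,w=1), (5,6,w=2), (5,8,w=3), (6,9,w=1); sum of weights 4 + 1 + 1 + 1 + 1 + 2 + 3 + 1 = 14)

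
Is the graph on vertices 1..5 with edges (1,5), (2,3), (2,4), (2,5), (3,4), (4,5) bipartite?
No (odd cycle of length 3: 2 -> 5 -> 4 -> 2)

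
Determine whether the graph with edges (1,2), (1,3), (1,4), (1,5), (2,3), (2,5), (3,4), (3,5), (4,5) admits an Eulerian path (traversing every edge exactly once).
Yes (the graph is connected and exactly 2 vertices have odd degree: {2, 4}; any Eulerian path must start and end at those)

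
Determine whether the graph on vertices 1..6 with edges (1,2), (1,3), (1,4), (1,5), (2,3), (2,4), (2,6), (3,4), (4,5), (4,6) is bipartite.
No (odd cycle of length 3: 4 -> 1 -> 5 -> 4)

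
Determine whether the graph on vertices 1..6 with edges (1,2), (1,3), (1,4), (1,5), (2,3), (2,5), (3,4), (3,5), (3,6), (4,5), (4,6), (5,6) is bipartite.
No (odd cycle of length 3: 5 -> 1 -> 4 -> 5)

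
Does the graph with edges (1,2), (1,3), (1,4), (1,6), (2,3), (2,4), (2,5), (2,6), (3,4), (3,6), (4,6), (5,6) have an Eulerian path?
Yes (the graph is connected and exactly 2 vertices have odd degree: {2, 6}; any Eulerian path must start and end at those)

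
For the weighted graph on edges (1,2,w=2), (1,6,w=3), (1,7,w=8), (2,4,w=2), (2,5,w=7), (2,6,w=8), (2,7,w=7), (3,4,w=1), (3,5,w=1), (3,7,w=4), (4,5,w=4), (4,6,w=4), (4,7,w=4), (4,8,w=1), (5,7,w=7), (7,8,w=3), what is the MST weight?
13 (MST edges: (1,2,w=2), (1,6,w=3), (2,4,w=2), (3,4,w=1), (3,5,w=1), (4,8,w=1), (7,8,w=3); sum of weights 2 + 3 + 2 + 1 + 1 + 1 + 3 = 13)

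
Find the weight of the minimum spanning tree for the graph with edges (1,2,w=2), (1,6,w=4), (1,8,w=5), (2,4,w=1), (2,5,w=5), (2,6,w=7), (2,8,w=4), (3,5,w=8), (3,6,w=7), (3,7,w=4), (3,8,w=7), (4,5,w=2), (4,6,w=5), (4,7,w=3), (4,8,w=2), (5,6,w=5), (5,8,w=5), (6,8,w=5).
18 (MST edges: (1,2,w=2), (1,6,w=4), (2,4,w=1), (3,7,w=4), (4,5,w=2), (4,7,w=3), (4,8,w=2); sum of weights 2 + 4 + 1 + 4 + 2 + 3 + 2 = 18)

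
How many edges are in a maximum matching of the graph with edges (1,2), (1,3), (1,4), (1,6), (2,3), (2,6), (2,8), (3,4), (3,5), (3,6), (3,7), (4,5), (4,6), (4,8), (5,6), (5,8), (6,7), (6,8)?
4 (matching: (1,4), (2,6), (3,7), (5,8); upper bound floor(n/2) = floor(8/2) = 4)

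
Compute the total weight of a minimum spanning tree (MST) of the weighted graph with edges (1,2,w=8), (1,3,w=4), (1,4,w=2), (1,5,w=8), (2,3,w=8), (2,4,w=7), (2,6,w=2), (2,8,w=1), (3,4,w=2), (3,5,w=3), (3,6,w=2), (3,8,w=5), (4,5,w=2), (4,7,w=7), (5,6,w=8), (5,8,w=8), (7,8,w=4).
15 (MST edges: (1,4,w=2), (2,6,w=2), (2,8,w=1), (3,4,w=2), (3,6,w=2), (4,5,w=2), (7,8,w=4); sum of weights 2 + 2 + 1 + 2 + 2 + 2 + 4 = 15)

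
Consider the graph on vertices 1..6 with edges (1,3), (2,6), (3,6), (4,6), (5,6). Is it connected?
Yes (BFS from 1 visits [1, 3, 6, 2, 4, 5] — all 6 vertices reached)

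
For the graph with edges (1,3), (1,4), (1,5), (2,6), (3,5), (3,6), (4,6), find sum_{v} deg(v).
14 (handshake: sum of degrees = 2|E| = 2 x 7 = 14)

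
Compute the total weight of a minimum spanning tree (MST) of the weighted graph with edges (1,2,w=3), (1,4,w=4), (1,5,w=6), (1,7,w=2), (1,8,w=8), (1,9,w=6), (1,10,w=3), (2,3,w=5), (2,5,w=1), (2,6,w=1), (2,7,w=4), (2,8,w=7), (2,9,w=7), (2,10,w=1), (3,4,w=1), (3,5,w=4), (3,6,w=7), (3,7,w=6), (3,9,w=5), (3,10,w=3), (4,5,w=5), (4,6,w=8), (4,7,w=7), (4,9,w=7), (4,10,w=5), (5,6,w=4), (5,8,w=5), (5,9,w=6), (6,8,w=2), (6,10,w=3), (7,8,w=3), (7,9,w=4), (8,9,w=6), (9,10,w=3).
17 (MST edges: (1,2,w=3), (1,7,w=2), (2,5,w=1), (2,6,w=1), (2,10,w=1), (3,4,w=1), (3,10,w=3), (6,8,w=2), (9,10,w=3); sum of weights 3 + 2 + 1 + 1 + 1 + 1 + 3 + 2 + 3 = 17)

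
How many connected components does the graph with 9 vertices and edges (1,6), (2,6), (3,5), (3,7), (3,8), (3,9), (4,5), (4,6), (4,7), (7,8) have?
1 (components: {1, 2, 3, 4, 5, 6, 7, 8, 9})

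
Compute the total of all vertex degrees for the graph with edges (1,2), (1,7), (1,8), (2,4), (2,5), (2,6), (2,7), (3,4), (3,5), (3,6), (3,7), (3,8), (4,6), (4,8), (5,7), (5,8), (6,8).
34 (handshake: sum of degrees = 2|E| = 2 x 17 = 34)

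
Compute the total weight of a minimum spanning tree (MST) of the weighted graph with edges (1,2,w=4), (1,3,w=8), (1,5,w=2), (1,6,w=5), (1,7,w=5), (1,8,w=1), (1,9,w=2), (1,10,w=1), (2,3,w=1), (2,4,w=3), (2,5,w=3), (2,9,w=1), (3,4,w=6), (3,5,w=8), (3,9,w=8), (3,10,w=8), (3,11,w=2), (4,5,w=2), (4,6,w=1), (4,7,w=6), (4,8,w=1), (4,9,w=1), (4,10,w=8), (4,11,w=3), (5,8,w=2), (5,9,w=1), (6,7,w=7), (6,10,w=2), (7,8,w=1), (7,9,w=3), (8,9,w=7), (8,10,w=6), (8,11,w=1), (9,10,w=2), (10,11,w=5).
10 (MST edges: (1,8,w=1), (1,10,w=1), (2,3,w=1), (2,9,w=1), (4,6,w=1), (4,8,w=1), (4,9,w=1), (5,9,w=1), (7,8,w=1), (8,11,w=1); sum of weights 1 + 1 + 1 + 1 + 1 + 1 + 1 + 1 + 1 + 1 = 10)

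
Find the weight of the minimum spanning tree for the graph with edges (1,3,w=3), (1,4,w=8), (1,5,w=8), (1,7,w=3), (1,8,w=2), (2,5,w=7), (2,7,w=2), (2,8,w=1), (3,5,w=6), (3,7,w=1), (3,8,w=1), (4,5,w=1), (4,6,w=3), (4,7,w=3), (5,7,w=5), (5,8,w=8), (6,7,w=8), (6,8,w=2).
11 (MST edges: (1,8,w=2), (2,8,w=1), (3,7,w=1), (3,8,w=1), (4,5,w=1), (4,6,w=3), (6,8,w=2); sum of weights 2 + 1 + 1 + 1 + 1 + 3 + 2 = 11)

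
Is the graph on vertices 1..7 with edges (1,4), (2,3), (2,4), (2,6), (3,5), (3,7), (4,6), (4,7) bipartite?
No (odd cycle of length 3: 6 -> 4 -> 2 -> 6)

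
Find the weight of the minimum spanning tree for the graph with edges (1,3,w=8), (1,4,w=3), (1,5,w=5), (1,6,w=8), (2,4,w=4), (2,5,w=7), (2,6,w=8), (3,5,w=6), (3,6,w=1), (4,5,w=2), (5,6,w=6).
16 (MST edges: (1,4,w=3), (2,4,w=4), (3,5,w=6), (3,6,w=1), (4,5,w=2); sum of weights 3 + 4 + 6 + 1 + 2 = 16)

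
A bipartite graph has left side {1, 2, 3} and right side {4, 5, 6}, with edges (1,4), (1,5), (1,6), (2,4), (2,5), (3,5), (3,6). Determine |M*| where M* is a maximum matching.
3 (matching: (1,6), (2,4), (3,5); upper bound min(|L|,|R|) = min(3,3) = 3)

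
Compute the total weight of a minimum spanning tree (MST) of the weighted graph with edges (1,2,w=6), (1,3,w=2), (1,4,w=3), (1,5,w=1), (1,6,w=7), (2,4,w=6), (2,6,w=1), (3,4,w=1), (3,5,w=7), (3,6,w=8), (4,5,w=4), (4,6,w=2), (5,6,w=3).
7 (MST edges: (1,3,w=2), (1,5,w=1), (2,6,w=1), (3,4,w=1), (4,6,w=2); sum of weights 2 + 1 + 1 + 1 + 2 = 7)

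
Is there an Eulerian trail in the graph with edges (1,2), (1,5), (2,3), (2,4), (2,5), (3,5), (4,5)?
Yes — and in fact it has an Eulerian circuit (the graph is connected and all 5 vertices have even degree)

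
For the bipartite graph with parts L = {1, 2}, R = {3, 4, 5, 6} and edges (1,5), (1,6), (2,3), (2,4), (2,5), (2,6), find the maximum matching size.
2 (matching: (1,6), (2,5); upper bound min(|L|,|R|) = min(2,4) = 2)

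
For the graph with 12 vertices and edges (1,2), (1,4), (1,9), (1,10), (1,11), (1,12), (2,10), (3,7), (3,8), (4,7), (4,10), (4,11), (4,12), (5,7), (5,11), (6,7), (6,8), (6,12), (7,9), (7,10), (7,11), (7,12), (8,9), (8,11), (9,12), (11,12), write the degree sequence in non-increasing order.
[8, 6, 6, 6, 5, 4, 4, 4, 3, 2, 2, 2] (degrees: deg(1)=6, deg(2)=2, deg(3)=2, deg(4)=5, deg(5)=2, deg(6)=3, deg(7)=8, deg(8)=4, deg(9)=4, deg(10)=4, deg(11)=6, deg(12)=6)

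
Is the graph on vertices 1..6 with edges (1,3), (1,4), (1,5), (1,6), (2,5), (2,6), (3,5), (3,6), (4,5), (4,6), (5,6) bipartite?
No (odd cycle of length 3: 6 -> 1 -> 4 -> 6)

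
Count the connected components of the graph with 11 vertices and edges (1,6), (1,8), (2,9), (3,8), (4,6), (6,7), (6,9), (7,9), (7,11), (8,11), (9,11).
3 (components: {1, 2, 3, 4, 6, 7, 8, 9, 11}, {5}, {10})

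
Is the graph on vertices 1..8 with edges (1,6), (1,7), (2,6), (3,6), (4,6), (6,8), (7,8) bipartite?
Yes. Partition: {1, 2, 3, 4, 5, 8}, {6, 7}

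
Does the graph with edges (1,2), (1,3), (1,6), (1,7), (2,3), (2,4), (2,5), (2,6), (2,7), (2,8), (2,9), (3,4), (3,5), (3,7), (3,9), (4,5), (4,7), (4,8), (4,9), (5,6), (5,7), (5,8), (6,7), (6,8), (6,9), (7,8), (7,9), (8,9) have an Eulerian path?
Yes — and in fact it has an Eulerian circuit (the graph is connected and all 9 vertices have even degree)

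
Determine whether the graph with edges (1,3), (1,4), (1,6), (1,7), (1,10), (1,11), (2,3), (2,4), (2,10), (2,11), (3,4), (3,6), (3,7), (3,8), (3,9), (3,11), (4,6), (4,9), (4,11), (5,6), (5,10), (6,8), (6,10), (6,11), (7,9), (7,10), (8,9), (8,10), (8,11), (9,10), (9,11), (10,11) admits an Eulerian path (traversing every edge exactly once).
Yes (the graph is connected and exactly 2 vertices have odd degree: {6, 8}; any Eulerian path must start and end at those)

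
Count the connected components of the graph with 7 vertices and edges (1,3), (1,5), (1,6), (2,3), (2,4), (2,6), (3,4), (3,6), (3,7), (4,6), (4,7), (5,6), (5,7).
1 (components: {1, 2, 3, 4, 5, 6, 7})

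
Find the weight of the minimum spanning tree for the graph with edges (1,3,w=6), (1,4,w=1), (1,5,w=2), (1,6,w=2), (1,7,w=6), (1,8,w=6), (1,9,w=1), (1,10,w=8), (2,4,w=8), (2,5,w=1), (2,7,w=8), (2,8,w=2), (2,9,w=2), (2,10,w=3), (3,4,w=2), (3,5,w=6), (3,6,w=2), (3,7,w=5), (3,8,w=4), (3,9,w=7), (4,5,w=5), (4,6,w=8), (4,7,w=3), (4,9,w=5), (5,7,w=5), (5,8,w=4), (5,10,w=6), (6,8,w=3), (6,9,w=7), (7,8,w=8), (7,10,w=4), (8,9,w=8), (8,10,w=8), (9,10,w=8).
17 (MST edges: (1,4,w=1), (1,5,w=2), (1,6,w=2), (1,9,w=1), (2,5,w=1), (2,8,w=2), (2,10,w=3), (3,4,w=2), (4,7,w=3); sum of weights 1 + 2 + 2 + 1 + 1 + 2 + 3 + 2 + 3 = 17)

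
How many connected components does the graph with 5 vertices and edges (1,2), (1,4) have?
3 (components: {1, 2, 4}, {3}, {5})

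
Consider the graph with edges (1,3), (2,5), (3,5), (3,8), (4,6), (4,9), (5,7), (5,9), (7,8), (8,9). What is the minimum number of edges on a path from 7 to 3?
2 (path: 7 -> 8 -> 3, 2 edges)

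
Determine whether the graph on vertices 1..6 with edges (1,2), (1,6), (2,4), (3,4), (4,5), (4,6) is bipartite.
Yes. Partition: {1, 4}, {2, 3, 5, 6}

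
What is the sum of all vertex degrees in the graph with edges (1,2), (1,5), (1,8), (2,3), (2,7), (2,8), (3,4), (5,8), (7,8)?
18 (handshake: sum of degrees = 2|E| = 2 x 9 = 18)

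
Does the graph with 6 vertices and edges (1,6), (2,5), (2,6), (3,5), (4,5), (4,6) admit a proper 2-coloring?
Yes. Partition: {1, 2, 3, 4}, {5, 6}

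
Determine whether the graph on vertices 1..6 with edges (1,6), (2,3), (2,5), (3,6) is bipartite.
Yes. Partition: {1, 3, 4, 5}, {2, 6}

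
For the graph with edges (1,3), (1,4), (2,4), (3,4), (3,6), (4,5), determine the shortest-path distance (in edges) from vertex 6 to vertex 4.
2 (path: 6 -> 3 -> 4, 2 edges)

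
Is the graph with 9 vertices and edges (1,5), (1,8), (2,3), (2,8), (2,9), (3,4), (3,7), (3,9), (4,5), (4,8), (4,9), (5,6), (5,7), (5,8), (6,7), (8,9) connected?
Yes (BFS from 1 visits [1, 5, 8, 4, 6, 7, 2, 9, 3] — all 9 vertices reached)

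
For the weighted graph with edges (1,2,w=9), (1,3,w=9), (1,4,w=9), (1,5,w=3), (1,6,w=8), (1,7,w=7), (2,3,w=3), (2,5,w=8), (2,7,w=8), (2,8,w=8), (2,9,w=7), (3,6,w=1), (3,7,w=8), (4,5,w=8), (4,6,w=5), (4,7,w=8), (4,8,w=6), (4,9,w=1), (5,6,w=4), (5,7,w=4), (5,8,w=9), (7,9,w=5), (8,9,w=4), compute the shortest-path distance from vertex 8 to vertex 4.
5 (path: 8 -> 9 -> 4; weights 4 + 1 = 5)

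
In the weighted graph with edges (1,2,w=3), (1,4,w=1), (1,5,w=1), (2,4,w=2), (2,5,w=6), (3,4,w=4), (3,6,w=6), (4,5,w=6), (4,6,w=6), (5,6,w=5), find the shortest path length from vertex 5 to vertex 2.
4 (path: 5 -> 1 -> 2; weights 1 + 3 = 4)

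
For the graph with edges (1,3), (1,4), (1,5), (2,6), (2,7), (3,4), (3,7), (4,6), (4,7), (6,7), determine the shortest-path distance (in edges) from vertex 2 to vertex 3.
2 (path: 2 -> 7 -> 3, 2 edges)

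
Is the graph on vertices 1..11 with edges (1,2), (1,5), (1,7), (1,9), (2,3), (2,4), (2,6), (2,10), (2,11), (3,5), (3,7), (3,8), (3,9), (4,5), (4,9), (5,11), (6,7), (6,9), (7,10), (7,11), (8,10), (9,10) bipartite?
Yes. Partition: {1, 3, 4, 6, 10, 11}, {2, 5, 7, 8, 9}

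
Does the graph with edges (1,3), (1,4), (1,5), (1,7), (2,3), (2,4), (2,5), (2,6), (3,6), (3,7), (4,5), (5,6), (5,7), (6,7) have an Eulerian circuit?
No (2 vertices have odd degree: {4, 5}; Eulerian circuit requires 0)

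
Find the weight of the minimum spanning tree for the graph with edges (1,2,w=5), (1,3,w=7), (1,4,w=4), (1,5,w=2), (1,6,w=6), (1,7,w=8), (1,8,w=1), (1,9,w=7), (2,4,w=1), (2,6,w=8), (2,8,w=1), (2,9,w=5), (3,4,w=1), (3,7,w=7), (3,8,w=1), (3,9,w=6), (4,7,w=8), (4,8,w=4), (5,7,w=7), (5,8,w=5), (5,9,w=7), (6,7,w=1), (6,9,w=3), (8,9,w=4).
14 (MST edges: (1,5,w=2), (1,8,w=1), (2,4,w=1), (2,8,w=1), (3,4,w=1), (6,7,w=1), (6,9,w=3), (8,9,w=4); sum of weights 2 + 1 + 1 + 1 + 1 + 1 + 3 + 4 = 14)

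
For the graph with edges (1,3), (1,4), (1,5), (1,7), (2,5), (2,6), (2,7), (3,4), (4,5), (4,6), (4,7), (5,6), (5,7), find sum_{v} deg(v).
26 (handshake: sum of degrees = 2|E| = 2 x 13 = 26)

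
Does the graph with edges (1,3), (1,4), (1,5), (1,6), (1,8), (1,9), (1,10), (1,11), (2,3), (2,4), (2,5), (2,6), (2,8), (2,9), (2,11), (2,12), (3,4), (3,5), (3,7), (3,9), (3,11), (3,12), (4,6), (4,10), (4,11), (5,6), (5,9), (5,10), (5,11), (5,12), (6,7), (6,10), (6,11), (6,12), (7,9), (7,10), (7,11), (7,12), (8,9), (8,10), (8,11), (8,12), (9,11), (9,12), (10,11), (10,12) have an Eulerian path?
Yes — and in fact it has an Eulerian circuit (the graph is connected and all 12 vertices have even degree)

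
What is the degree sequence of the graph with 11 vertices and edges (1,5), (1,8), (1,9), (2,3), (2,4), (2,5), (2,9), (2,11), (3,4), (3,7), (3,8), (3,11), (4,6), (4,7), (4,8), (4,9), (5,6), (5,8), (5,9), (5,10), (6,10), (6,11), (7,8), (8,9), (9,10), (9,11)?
[7, 6, 6, 6, 5, 5, 4, 4, 3, 3, 3] (degrees: deg(1)=3, deg(2)=5, deg(3)=5, deg(4)=6, deg(5)=6, deg(6)=4, deg(7)=3, deg(8)=6, deg(9)=7, deg(10)=3, deg(11)=4)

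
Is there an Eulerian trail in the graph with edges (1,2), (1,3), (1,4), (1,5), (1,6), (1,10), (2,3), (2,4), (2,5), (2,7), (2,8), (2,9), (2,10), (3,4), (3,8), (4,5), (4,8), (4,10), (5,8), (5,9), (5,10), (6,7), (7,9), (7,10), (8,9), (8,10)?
Yes — and in fact it has an Eulerian circuit (the graph is connected and all 10 vertices have even degree)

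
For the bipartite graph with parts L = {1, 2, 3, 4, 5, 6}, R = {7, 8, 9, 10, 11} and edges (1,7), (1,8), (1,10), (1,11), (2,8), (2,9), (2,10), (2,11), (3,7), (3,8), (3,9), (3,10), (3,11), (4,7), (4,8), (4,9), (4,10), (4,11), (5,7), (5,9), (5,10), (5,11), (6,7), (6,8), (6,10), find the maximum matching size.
5 (matching: (1,11), (2,10), (3,9), (4,8), (5,7); upper bound min(|L|,|R|) = min(6,5) = 5)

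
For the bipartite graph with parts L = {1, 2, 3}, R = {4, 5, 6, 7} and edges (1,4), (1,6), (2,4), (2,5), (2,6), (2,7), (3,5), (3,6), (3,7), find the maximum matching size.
3 (matching: (1,6), (2,7), (3,5); upper bound min(|L|,|R|) = min(3,4) = 3)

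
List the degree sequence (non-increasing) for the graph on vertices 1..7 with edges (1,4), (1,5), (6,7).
[2, 1, 1, 1, 1, 0, 0] (degrees: deg(1)=2, deg(2)=0, deg(3)=0, deg(4)=1, deg(5)=1, deg(6)=1, deg(7)=1)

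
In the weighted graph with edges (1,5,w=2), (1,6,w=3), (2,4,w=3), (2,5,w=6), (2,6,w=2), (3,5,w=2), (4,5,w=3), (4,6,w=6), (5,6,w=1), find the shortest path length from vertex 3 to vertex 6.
3 (path: 3 -> 5 -> 6; weights 2 + 1 = 3)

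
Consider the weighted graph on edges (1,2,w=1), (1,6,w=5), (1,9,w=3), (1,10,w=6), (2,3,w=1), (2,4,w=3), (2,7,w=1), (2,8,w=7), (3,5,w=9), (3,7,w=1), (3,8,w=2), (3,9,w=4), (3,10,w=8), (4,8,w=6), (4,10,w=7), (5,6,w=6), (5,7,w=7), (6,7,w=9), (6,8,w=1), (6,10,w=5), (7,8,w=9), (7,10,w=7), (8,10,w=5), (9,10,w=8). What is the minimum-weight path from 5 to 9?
12 (path: 5 -> 7 -> 2 -> 1 -> 9; weights 7 + 1 + 1 + 3 = 12)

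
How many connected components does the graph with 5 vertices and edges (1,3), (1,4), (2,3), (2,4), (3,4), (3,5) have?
1 (components: {1, 2, 3, 4, 5})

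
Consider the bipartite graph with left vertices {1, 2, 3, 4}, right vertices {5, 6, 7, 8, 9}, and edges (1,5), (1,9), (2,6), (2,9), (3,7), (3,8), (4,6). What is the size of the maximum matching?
4 (matching: (1,5), (2,9), (3,8), (4,6); upper bound min(|L|,|R|) = min(4,5) = 4)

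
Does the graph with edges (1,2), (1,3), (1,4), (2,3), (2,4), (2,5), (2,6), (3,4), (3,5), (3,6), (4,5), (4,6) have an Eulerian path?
No (6 vertices have odd degree: {1, 2, 3, 4, 5, 6}; Eulerian path requires 0 or 2)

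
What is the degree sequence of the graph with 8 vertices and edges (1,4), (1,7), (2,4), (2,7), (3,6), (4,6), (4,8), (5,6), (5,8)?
[4, 3, 2, 2, 2, 2, 2, 1] (degrees: deg(1)=2, deg(2)=2, deg(3)=1, deg(4)=4, deg(5)=2, deg(6)=3, deg(7)=2, deg(8)=2)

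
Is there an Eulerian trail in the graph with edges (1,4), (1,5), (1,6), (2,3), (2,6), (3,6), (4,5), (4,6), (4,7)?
Yes (the graph is connected and exactly 2 vertices have odd degree: {1, 7}; any Eulerian path must start and end at those)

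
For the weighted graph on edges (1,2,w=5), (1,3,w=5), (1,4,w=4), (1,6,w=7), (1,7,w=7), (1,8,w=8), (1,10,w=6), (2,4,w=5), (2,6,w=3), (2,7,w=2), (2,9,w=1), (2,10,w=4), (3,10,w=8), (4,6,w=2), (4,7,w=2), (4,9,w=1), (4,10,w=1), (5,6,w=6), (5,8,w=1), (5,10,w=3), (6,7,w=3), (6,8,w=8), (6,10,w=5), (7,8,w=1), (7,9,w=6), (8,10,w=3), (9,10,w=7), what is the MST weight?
18 (MST edges: (1,3,w=5), (1,4,w=4), (2,7,w=2), (2,9,w=1), (4,6,w=2), (4,9,w=1), (4,10,w=1), (5,8,w=1), (7,8,w=1); sum of weights 5 + 4 + 2 + 1 + 2 + 1 + 1 + 1 + 1 = 18)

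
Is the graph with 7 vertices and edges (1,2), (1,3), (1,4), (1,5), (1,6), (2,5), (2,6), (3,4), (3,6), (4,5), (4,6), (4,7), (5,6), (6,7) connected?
Yes (BFS from 1 visits [1, 2, 3, 4, 5, 6, 7] — all 7 vertices reached)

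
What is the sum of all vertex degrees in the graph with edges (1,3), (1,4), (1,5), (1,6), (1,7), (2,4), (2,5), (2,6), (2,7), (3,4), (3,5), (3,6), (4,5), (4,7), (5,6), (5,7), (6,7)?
34 (handshake: sum of degrees = 2|E| = 2 x 17 = 34)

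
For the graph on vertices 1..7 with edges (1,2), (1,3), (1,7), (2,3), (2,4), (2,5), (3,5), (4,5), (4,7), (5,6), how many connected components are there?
1 (components: {1, 2, 3, 4, 5, 6, 7})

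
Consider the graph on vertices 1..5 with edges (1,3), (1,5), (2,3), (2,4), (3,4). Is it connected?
Yes (BFS from 1 visits [1, 3, 5, 2, 4] — all 5 vertices reached)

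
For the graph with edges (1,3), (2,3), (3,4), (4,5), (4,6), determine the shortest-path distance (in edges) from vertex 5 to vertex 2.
3 (path: 5 -> 4 -> 3 -> 2, 3 edges)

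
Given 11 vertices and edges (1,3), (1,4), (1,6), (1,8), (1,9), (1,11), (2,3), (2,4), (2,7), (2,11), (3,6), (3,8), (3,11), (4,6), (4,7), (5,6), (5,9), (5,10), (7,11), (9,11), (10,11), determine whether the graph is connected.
Yes (BFS from 1 visits [1, 3, 4, 6, 8, 9, 11, 2, 7, 5, 10] — all 11 vertices reached)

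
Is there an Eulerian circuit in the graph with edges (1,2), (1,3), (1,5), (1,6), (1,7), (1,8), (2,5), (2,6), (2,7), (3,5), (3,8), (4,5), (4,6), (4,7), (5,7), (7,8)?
No (6 vertices have odd degree: {3, 4, 5, 6, 7, 8}; Eulerian circuit requires 0)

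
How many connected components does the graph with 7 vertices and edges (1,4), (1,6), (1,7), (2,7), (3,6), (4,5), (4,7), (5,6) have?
1 (components: {1, 2, 3, 4, 5, 6, 7})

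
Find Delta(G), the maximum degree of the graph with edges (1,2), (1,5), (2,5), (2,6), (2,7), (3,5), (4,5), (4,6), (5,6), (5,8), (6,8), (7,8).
6 (attained at vertex 5)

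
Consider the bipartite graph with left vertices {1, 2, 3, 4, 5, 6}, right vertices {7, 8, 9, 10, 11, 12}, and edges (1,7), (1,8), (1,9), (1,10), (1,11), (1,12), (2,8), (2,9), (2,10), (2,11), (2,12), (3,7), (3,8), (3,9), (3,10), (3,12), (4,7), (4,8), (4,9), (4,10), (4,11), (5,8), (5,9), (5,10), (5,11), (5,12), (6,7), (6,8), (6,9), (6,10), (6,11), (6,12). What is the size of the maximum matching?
6 (matching: (1,12), (2,11), (3,10), (4,9), (5,8), (6,7); upper bound min(|L|,|R|) = min(6,6) = 6)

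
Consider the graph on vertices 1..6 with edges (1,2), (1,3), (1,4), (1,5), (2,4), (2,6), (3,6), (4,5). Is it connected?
Yes (BFS from 1 visits [1, 2, 3, 4, 5, 6] — all 6 vertices reached)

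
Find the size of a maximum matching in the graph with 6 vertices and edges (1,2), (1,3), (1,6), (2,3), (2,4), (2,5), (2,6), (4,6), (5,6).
3 (matching: (1,3), (2,5), (4,6); upper bound floor(n/2) = floor(6/2) = 3)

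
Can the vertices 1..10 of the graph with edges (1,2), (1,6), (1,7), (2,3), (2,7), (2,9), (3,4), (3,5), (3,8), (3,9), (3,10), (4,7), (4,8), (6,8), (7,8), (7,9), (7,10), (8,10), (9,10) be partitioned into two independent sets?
No (odd cycle of length 3: 7 -> 1 -> 2 -> 7)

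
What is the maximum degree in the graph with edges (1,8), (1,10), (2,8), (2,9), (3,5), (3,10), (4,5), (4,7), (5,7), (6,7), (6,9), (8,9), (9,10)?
4 (attained at vertex 9)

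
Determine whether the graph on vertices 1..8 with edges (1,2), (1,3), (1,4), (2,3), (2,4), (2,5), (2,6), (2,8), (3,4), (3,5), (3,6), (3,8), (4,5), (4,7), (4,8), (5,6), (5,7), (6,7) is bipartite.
No (odd cycle of length 3: 4 -> 1 -> 2 -> 4)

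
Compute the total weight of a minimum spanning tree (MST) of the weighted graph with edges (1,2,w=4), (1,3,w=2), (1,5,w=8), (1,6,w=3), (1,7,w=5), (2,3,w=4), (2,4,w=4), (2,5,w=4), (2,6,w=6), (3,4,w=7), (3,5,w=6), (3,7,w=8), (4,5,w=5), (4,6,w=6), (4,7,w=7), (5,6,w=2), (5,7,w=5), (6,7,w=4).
19 (MST edges: (1,2,w=4), (1,3,w=2), (1,6,w=3), (2,4,w=4), (5,6,w=2), (6,7,w=4); sum of weights 4 + 2 + 3 + 4 + 2 + 4 = 19)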